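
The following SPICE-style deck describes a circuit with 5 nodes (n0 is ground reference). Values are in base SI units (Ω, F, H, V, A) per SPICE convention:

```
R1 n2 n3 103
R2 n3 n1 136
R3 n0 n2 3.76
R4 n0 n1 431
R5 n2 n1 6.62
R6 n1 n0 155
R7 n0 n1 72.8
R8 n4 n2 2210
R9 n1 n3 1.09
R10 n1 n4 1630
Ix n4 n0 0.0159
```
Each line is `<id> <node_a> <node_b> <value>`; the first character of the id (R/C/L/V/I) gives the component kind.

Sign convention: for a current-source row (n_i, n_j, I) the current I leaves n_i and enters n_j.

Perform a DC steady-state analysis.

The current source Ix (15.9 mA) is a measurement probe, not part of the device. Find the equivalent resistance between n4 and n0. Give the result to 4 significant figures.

R_eq = 942.9 Ω

MNA unknowns: 4 node voltages V₁..V_4
R1: Y=0.009709 on G[2,3]
R2: Y=0.007353 on G[3,1]
R3: Y=0.2660 on G[0,2]
R4: Y=0.002320 on G[0,1]
R5: Y=0.1511 on G[2,1]
R6: Y=0.006452 on G[1,0]
R7: Y=0.01374 on G[0,1]
R8: Y=0.0004525 on G[4,2]
R9: Y=0.9174 on G[1,3]
R10: Y=0.0006135 on G[1,4]
Ix: z[4]−=0.0159, z[0]+=0.0159
solve → V1=-0.09526, V2=-0.05172, V3=-0.09481, V4=-14.99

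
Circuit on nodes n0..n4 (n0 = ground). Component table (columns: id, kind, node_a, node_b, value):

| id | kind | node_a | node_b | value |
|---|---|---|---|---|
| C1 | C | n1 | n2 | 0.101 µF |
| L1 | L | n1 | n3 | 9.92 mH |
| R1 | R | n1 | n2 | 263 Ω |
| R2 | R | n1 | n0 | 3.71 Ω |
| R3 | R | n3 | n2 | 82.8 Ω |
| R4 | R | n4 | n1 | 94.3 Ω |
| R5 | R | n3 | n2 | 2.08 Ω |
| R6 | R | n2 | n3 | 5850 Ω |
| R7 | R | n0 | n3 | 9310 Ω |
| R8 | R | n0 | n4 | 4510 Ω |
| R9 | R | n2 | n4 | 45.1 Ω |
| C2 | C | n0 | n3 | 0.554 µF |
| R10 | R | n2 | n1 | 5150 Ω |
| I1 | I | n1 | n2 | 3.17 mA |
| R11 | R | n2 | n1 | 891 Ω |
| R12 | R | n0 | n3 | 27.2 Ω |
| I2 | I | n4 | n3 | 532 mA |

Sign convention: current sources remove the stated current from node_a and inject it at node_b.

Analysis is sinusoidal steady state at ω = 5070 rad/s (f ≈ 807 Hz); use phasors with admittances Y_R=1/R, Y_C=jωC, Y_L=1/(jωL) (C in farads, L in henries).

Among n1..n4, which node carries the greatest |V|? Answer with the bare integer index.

Element admittances at ω=5070 rad/s:
  Y(C1) = 0.000+0.0005121j S between n1,n2
  Y(L1) = 0.000-0.01988j S between n1,n3
  Y(R1) = 0.003802+0.000j S between n1,n2
  Y(R2) = 0.2695+0.000j S between n1,n0
  Y(R3) = 0.01208+0.000j S between n3,n2
  Y(R4) = 0.01060+0.000j S between n4,n1
  Y(R5) = 0.4808+0.000j S between n3,n2
  Y(R6) = 0.0001709+0.000j S between n2,n3
  Y(R7) = 0.0001074+0.000j S between n0,n3
  Y(R8) = 0.0002217+0.000j S between n0,n4
  Y(R9) = 0.02217+0.000j S between n2,n4
  Y(C2) = 0.000+0.002809j S between n0,n3
  Y(R10) = 0.0001942+0.000j S between n2,n1
  I1: injects 0.00317 A into n2 (from n1)
  Y(R11) = 0.001122+0.000j S between n2,n1
  Y(R12) = 0.03676+0.000j S between n0,n3
  I2: injects 0.532 A into n3 (from n4)
Assemble and solve the 4×4 MNA system:
  V(n1)=-0.4152-0.1999j  V(n2)=2.427+1.175j  V(n3)=3.216+1.212j  V(n4)=-14.62+0.7251j

4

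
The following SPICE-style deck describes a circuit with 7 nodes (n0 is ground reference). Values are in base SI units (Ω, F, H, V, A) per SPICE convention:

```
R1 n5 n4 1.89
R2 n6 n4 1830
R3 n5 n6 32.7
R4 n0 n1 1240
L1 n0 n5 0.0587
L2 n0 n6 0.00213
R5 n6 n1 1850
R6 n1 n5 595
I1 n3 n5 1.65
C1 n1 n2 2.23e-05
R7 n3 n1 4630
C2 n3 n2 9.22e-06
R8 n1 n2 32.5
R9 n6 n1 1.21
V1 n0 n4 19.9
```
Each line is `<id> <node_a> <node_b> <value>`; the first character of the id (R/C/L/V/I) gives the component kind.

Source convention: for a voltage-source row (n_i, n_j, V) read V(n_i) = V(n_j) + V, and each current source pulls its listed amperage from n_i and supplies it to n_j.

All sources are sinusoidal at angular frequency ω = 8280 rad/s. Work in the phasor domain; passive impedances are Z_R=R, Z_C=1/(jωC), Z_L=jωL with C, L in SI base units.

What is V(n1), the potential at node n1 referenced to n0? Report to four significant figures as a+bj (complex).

MNA unknowns: 6 node voltages V₁..V_6 plus 1 source current (V1)
R1: Y=0.5291+0.000j on G[5,4]
R2: Y=0.0005464+0.000j on G[6,4]
R3: Y=0.03058+0.000j on G[5,6]
R4: Y=0.0008065+0.000j on G[0,1]
L1: Y=0.000-0.002057j on G[0,5]
L2: Y=0.000-0.05670j on G[0,6]
R5: Y=0.0005405+0.000j on G[6,1]
R6: Y=0.001681+0.000j on G[1,5]
I1: z[3]−=1.65, z[5]+=1.65
C1: Y=0.000+0.1846j on G[1,2]
R7: Y=0.0002160+0.000j on G[3,1]
C2: Y=0.000+0.07634j on G[3,2]
R8: Y=0.03077+0.000j on G[1,2]
R9: Y=0.8264+0.000j on G[6,1]
V1: row V0−V4=19.9, i_V1 at 0,4
solve → V1=-18.23-29.01j, V2=-19.72-20.33j, V3=-19.80+1.283j, V4=-19.90+0.000j, V5=-16.75-1.733j, V6=-16.26-29.10j
aux → i_V1=-1.668+0.9330j

-18.23-29.01j V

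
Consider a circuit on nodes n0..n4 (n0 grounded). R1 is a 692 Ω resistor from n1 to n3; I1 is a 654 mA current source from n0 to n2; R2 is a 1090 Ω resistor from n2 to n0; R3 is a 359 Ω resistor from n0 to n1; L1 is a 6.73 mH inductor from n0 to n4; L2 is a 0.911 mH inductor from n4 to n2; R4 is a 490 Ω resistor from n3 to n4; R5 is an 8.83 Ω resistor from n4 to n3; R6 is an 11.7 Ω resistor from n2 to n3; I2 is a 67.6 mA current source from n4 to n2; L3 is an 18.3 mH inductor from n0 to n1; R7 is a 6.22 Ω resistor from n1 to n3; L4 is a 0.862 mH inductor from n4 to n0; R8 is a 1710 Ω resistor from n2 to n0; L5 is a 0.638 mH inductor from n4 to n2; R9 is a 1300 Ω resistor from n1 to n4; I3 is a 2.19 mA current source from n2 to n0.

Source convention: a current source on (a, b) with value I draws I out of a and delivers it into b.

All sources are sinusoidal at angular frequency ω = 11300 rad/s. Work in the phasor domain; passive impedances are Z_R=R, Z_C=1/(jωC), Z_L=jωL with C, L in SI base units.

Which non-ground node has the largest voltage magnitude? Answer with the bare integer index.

Apply KCL at each of the 4 non-ground nodes and solve the resulting linear system.
Node n1: branches {R1, R3, L3, R7, R9} → V_1 = 0.1910+6.362j
Node n2: branches {I1, R2, L2, R6, I2, R8, L5, I3} → V_2 = 0.9278+8.193j
Node n3: branches {R1, R4, R5, R6, R7} → V_3 = 0.3836+6.470j
Node n4: branches {L1, L2, R4, R5, I2, L4, L5, R9} → V_4 = 0.2513+5.346j

2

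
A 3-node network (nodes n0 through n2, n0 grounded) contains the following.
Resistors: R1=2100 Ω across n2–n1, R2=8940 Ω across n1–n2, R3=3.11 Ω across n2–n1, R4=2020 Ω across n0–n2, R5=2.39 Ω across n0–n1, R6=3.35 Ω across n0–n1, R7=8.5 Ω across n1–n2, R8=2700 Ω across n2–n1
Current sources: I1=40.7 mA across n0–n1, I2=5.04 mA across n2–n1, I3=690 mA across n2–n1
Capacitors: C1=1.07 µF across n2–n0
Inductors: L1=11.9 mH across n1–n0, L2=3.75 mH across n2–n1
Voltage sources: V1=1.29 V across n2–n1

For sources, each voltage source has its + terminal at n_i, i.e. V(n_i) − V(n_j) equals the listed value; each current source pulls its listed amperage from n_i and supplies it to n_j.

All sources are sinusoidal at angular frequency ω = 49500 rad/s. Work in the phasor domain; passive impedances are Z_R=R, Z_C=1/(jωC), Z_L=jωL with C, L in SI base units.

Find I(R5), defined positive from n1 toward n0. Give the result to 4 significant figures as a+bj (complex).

0.02041-0.04131j A

Apply KCL at each of the 2 non-ground nodes and solve the resulting linear system.
Node n1: branches {R1, R2, R3, I1, I2, L1, R5, I3, R6, R7, R8, L2, V1} → V_1 = 0.04879-0.09872j
Node n2: branches {R1, R2, R3, R4, C1, I2, I3, R7, R8, L2, V1} → V_2 = 1.339-0.09872j
Source currents: i(V1)=-1.269-0.06391j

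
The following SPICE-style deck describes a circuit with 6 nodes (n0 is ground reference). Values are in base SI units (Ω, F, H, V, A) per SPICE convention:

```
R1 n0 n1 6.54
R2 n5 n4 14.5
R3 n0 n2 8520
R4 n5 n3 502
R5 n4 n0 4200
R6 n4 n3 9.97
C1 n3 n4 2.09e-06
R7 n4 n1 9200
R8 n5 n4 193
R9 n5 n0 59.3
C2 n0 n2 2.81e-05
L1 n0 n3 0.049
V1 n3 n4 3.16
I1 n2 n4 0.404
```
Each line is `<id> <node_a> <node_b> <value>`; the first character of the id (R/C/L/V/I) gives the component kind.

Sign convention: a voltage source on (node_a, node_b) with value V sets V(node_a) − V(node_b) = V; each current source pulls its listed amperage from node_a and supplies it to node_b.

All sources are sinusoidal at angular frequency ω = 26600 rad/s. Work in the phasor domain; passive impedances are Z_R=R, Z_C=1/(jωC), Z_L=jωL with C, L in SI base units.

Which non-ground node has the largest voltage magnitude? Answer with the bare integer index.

Element admittances at ω=26600 rad/s:
  Y(R1) = 0.1529+0.000j S between n0,n1
  Y(R2) = 0.06897+0.000j S between n5,n4
  Y(R3) = 0.0001174+0.000j S between n0,n2
  Y(R4) = 0.001992+0.000j S between n5,n3
  Y(R5) = 0.0002381+0.000j S between n4,n0
  Y(R6) = 0.1003+0.000j S between n4,n3
  Y(C1) = 0.000+0.05559j S between n3,n4
  Y(R7) = 0.0001087+0.000j S between n4,n1
  Y(R8) = 0.005181+0.000j S between n5,n4
  Y(R9) = 0.01686+0.000j S between n5,n0
  Y(C2) = 0.000+0.7475j S between n0,n2
  Y(L1) = 0.000-0.0007672j S between n0,n3
  V1: constraint V(n3)−V(n4) = 3.16
  I1: injects 0.404 A into n4 (from n2)
Assemble and solve the 6×6 MNA system:
  V(n1)=0.02016+0.001214j  V(n2)=-8.487e-05+0.5405j  V(n3)=31.53+1.709j  V(n4)=28.37+1.709j  V(n5)=23.30+1.399j
  i(V1)=-0.3347-0.1521j

3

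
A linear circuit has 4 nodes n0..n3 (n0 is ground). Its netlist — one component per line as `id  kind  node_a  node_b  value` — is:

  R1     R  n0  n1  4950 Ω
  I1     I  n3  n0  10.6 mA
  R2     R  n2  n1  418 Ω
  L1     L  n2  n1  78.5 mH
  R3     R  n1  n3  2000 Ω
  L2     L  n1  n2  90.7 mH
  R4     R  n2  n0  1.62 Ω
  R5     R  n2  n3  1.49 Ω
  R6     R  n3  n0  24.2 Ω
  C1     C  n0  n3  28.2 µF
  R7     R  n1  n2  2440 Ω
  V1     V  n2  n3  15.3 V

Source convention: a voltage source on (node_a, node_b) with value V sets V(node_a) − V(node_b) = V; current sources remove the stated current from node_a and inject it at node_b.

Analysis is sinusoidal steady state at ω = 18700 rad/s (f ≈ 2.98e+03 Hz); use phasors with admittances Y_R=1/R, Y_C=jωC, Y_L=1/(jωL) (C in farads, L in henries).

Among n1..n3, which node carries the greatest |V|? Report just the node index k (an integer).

3

Apply KCL at each of the 3 non-ground nodes and solve the resulting linear system.
Node n1: branches {R1, R2, L1, R3, L2, R7} → V_1 = 4.417+5.826j
Node n2: branches {R2, L1, L2, R4, R5, R7, V1} → V_2 = 6.550+7.004j
Node n3: branches {I1, R3, R5, R6, C1, V1} → V_3 = -8.750+7.004j
Source currents: i(V1)=-14.32-4.324j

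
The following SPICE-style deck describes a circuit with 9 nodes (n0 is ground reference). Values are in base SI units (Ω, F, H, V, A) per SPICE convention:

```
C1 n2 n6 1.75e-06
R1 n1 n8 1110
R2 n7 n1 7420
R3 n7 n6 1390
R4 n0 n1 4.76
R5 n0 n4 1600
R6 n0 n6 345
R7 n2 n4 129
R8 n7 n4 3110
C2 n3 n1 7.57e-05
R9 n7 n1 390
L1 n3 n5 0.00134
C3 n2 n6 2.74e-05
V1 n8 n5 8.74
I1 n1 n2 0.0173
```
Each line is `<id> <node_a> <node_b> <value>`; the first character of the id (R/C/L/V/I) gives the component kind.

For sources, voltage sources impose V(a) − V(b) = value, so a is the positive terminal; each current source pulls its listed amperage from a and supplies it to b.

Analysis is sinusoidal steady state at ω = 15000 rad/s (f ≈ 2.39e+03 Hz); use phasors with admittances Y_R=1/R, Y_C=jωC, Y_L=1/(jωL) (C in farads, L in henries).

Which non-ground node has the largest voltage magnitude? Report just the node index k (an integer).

Apply KCL at each of the 8 non-ground nodes and solve the resulting linear system.
Node n1: branches {R1, R2, R4, C2, R9, I1} → V_1 = -0.06784-1.139e-05j
Node n2: branches {C1, R7, C3, I1} → V_2 = 4.117-0.02641j
Node n3: branches {C2, L1} → V_3 = -0.06772+0.006921j
Node n4: branches {R5, R7, R8} → V_4 = 3.708-0.02357j
Node n5: branches {L1, V1} → V_5 = -0.07045-0.1513j
Node n6: branches {C1, R3, R6, C3} → V_6 = 4.117+0.005908j
Node n7: branches {R2, R3, R8, R9} → V_7 = 1.062-0.0008982j
Node n8: branches {R1, V1} → V_8 = 8.670-0.1513j
Source currents: i(V1)=-0.007872+0.0001363j

8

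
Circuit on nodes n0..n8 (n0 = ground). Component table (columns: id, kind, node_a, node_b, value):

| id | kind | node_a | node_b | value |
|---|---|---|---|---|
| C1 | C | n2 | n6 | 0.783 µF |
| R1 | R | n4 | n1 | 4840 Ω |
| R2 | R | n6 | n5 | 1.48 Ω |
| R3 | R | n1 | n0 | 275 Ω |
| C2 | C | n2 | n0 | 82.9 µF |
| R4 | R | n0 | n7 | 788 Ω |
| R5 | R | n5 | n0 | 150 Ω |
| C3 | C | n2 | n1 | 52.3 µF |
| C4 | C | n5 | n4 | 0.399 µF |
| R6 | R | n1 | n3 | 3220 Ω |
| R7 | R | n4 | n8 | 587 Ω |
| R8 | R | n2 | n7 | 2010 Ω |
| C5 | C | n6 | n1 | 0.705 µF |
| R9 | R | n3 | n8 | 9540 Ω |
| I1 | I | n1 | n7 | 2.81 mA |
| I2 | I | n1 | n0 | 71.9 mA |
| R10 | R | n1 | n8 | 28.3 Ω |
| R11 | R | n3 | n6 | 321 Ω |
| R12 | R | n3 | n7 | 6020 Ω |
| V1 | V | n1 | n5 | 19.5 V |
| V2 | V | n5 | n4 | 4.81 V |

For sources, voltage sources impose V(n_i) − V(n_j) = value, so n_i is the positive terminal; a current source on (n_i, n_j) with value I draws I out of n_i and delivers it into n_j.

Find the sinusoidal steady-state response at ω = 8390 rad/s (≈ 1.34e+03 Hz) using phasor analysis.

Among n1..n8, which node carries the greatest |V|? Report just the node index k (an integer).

4

MNA unknowns: 8 node voltages V₁..V_8 plus 2 source currents (V1, V2)
C1: Y=0.000+0.006569j on G[2,6]
R1: Y=0.0002066+0.000j on G[4,1]
R2: Y=0.6757+0.000j on G[6,5]
R3: Y=0.003636+0.000j on G[1,0]
C2: Y=0.000+0.6955j on G[2,0]
R4: Y=0.001269+0.000j on G[0,7]
R5: Y=0.006667+0.000j on G[5,0]
C3: Y=0.000+0.4388j on G[2,1]
C4: Y=0.000+0.003348j on G[5,4]
R6: Y=0.0003106+0.000j on G[1,3]
R7: Y=0.001704+0.000j on G[4,8]
R8: Y=0.0004975+0.000j on G[2,7]
C5: Y=0.000+0.005915j on G[6,1]
R9: Y=0.0001048+0.000j on G[3,8]
I1: z[1]−=0.00281, z[7]+=0.00281
I2: z[1]−=0.0719, z[0]+=0.0719
R10: Y=0.03534+0.000j on G[1,8]
R11: Y=0.003115+0.000j on G[3,6]
R12: Y=0.0001661+0.000j on G[3,7]
V1: row V1−V5=19.5, i_V1 at 1,5
V2: row V5−V4=4.81, i_V2 at 5,4
solve → V1=0.2952-0.2077j, V2=0.003097-0.07904j, V3=-16.16+0.1019j, V4=-24.01-0.2077j, V5=-19.20-0.2077j, V6=-19.19+0.1492j, V7=0.06541-0.01159j, V8=-0.8662-0.2068j
aux → i_V1=-0.1855-0.2425j, i_V2=-0.04446-0.01610j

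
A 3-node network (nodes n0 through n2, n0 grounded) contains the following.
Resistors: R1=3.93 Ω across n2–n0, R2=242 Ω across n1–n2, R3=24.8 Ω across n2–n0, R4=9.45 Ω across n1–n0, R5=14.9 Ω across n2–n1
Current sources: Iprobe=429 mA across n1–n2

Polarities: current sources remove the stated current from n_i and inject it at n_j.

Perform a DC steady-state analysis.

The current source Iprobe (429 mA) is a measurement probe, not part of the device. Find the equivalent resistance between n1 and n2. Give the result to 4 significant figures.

Apply KCL at each of the 2 non-ground nodes and solve the resulting linear system.
Node n1: branches {R2, R4, R5, Iprobe} → V_1 = -2.117
Node n2: branches {R1, R2, R3, R5, Iprobe} → V_2 = 0.7600

R_eq = 6.706 Ω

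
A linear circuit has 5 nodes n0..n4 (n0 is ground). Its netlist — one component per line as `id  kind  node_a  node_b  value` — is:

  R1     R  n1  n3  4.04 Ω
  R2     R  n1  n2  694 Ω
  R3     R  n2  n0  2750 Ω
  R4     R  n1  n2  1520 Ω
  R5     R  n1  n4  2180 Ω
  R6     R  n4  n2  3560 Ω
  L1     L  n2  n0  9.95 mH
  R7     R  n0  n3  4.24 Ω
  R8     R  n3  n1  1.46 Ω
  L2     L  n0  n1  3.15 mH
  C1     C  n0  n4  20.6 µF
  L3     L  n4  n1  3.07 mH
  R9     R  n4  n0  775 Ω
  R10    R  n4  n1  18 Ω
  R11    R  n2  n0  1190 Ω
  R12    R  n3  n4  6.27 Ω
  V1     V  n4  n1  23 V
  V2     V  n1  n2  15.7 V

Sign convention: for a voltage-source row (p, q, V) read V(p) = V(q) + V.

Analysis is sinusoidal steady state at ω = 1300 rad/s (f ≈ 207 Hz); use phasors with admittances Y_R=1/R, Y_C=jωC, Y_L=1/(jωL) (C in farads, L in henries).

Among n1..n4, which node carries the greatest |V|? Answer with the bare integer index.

4

MNA unknowns: 4 node voltages V₁..V_4 plus 2 source currents (V1, V2)
R1: Y=0.2475+0.000j on G[1,3]
R2: Y=0.001441+0.000j on G[1,2]
R3: Y=0.0003636+0.000j on G[2,0]
R4: Y=0.0006579+0.000j on G[1,2]
R5: Y=0.0004587+0.000j on G[1,4]
R6: Y=0.0002809+0.000j on G[4,2]
L1: Y=0.000-0.07731j on G[2,0]
R7: Y=0.2358+0.000j on G[0,3]
R8: Y=0.6849+0.000j on G[3,1]
L2: Y=0.000-0.2442j on G[0,1]
C1: Y=0.000+0.02678j on G[0,4]
L3: Y=0.000-0.2506j on G[4,1]
R9: Y=0.001290+0.000j on G[4,0]
R10: Y=0.05556+0.000j on G[4,1]
R11: Y=0.0008403+0.000j on G[2,0]
R12: Y=0.1595+0.000j on G[3,4]
V1: row V4−V1=23, i_V1 at 4,1
V2: row V1−V2=15.7, i_V2 at 1,2
solve → V1=3.261-4.421j, V2=-12.44-4.421j, V3=5.445-3.636j, V4=26.26-4.421j
aux → i_V1=-4.772+5.191j, i_V2=-0.4006+0.9563j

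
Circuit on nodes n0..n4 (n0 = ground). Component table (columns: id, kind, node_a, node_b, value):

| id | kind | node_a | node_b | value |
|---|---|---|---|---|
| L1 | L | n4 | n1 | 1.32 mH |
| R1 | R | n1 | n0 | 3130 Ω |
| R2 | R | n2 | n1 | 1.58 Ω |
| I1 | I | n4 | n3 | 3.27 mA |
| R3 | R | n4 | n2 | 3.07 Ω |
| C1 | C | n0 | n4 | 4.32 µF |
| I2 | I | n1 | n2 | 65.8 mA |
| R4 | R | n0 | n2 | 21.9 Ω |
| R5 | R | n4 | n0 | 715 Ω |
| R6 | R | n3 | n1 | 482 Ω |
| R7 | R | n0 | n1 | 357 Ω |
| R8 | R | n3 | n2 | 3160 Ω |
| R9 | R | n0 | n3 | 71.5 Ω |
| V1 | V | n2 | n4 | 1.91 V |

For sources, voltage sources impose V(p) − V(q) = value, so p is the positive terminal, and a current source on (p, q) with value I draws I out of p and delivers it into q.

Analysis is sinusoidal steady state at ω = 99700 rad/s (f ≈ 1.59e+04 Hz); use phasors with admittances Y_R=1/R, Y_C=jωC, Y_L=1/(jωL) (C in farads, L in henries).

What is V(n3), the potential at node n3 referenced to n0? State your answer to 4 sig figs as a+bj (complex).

Element admittances at ω=99700 rad/s:
  Y(L1) = 0.000-0.007599j S between n4,n1
  Y(R1) = 0.0003195+0.000j S between n1,n0
  Y(R2) = 0.6329+0.000j S between n2,n1
  I1: injects 0.00327 A into n3 (from n4)
  Y(R3) = 0.3257+0.000j S between n4,n2
  Y(C1) = 0.000+0.4307j S between n0,n4
  I2: injects 0.0658 A into n2 (from n1)
  Y(R4) = 0.04566+0.000j S between n0,n2
  Y(R5) = 0.001399+0.000j S between n4,n0
  Y(R6) = 0.002075+0.000j S between n3,n1
  Y(R7) = 0.002801+0.000j S between n0,n1
  Y(R8) = 0.0003165+0.000j S between n3,n2
  Y(R9) = 0.01399+0.000j S between n0,n3
  V1: constraint V(n2)−V(n4) = 1.91
Assemble and solve the 5×5 MNA system:
  V(n1)=1.765+0.2468j  V(n2)=1.882+0.2272j  V(n3)=0.4596+0.03565j  V(n4)=-0.02777+0.2272j
  i(V1)=-0.7169+0.001981j

0.4596+0.03565j V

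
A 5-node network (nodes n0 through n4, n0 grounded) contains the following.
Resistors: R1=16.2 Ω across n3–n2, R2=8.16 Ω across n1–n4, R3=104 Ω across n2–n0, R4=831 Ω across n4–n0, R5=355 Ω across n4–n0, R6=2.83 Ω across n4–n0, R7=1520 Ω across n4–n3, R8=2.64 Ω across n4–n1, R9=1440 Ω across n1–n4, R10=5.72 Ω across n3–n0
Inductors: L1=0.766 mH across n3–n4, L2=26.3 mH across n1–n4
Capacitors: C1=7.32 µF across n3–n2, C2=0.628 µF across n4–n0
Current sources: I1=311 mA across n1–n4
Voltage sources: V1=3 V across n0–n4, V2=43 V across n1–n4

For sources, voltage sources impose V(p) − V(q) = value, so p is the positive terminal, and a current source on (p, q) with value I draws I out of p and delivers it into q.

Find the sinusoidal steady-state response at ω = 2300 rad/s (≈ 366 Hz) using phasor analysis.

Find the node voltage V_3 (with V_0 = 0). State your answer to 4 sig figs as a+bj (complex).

Element admittances at ω=2300 rad/s:
  Y(R1) = 0.06173+0.000j S between n3,n2
  Y(R2) = 0.1225+0.000j S between n1,n4
  Y(R3) = 0.009615+0.000j S between n2,n0
  Y(R4) = 0.001203+0.000j S between n4,n0
  Y(R5) = 0.002817+0.000j S between n4,n0
  Y(L1) = 0.000-0.5676j S between n3,n4
  Y(C1) = 0.000+0.01684j S between n3,n2
  Y(L2) = 0.000-0.01653j S between n1,n4
  Y(R6) = 0.3534+0.000j S between n4,n0
  Y(R7) = 0.0006579+0.000j S between n4,n3
  Y(C2) = 0.000+0.001444j S between n4,n0
  I1: injects 0.311 A into n4 (from n1)
  Y(R8) = 0.3788+0.000j S between n4,n1
  Y(R9) = 0.0006944+0.000j S between n1,n4
  Y(R10) = 0.1748+0.000j S between n3,n0
  V1: constraint V(n0)−V(n4) = 3
  V2: constraint V(n1)−V(n4) = 43
Assemble and solve the 6×6 MNA system:
  V(n1)=40.00+0.000j  V(n2)=-2.397+0.6833j  V(n3)=-2.717+0.8772j  V(n4)=-3.000+0.000j
  i(V1)=-1.570+0.1556j  i(V2)=-21.90+0.7109j

-2.717+0.8772j V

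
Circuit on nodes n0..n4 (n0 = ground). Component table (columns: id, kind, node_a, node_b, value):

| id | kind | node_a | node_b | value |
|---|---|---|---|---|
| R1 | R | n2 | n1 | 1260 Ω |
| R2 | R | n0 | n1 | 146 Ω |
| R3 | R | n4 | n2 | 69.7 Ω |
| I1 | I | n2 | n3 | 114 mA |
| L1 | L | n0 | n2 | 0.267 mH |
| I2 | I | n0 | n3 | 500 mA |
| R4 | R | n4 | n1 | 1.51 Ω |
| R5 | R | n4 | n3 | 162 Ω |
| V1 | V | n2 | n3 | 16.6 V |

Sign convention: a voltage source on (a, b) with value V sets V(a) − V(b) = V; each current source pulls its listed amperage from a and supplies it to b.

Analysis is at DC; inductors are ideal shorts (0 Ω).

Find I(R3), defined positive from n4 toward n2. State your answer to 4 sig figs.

Apply KCL at each of the 4 non-ground nodes and solve the resulting linear system.
Node n1: branches {R1, R2, R4} → V_1 = -3.608
Node n2: branches {R1, R3, I1, L1, V1} → V_2 = 0.000
Node n3: branches {I1, I2, R5, V1} → V_3 = -16.60
Node n4: branches {R3, R4, R5} → V_4 = -3.650
Source currents: i(L1)=-0.5247, i(V1)=-0.6939

-0.05236 A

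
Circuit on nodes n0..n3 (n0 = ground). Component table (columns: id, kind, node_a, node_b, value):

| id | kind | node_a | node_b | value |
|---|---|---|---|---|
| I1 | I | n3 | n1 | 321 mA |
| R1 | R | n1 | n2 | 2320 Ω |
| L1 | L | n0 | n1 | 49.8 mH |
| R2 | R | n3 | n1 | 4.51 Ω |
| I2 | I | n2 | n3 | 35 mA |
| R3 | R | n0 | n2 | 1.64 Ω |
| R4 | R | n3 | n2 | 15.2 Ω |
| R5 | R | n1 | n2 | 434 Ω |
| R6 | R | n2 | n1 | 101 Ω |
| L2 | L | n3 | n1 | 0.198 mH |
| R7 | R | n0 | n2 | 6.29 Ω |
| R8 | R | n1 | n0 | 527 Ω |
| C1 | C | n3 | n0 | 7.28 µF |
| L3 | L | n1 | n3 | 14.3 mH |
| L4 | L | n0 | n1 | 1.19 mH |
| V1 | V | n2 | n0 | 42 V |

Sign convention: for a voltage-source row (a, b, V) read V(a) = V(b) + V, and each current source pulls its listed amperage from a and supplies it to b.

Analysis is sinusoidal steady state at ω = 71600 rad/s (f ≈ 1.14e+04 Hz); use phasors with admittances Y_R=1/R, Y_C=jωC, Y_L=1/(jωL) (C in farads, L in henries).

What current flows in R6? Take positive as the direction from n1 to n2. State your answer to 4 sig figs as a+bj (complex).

-0.3732-0.04598j A

Element admittances at ω=71600 rad/s:
  I1: injects 0.321 A into n1 (from n3)
  Y(R1) = 0.0004310+0.000j S between n1,n2
  Y(L1) = 0.000-0.0002805j S between n0,n1
  Y(R2) = 0.2217+0.000j S between n3,n1
  I2: injects 0.035 A into n3 (from n2)
  Y(R3) = 0.6098+0.000j S between n0,n2
  Y(R4) = 0.06579+0.000j S between n3,n2
  Y(R5) = 0.002304+0.000j S between n1,n2
  Y(R6) = 0.009901+0.000j S between n2,n1
  Y(L2) = 0.000-0.07054j S between n3,n1
  Y(R7) = 0.1590+0.000j S between n0,n2
  Y(R8) = 0.001898+0.000j S between n1,n0
  Y(C1) = 0.000+0.5212j S between n3,n0
  Y(L3) = 0.000-0.0009767j S between n1,n3
  Y(L4) = 0.000-0.01174j S between n0,n1
  V1: constraint V(n2)−V(n0) = 42
Assemble and solve the 4×4 MNA system:
  V(n1)=4.311-4.644j  V(n2)=42.00+0.000j  V(n3)=1.017-6.245j
  i(V1)=-35.49-0.4695j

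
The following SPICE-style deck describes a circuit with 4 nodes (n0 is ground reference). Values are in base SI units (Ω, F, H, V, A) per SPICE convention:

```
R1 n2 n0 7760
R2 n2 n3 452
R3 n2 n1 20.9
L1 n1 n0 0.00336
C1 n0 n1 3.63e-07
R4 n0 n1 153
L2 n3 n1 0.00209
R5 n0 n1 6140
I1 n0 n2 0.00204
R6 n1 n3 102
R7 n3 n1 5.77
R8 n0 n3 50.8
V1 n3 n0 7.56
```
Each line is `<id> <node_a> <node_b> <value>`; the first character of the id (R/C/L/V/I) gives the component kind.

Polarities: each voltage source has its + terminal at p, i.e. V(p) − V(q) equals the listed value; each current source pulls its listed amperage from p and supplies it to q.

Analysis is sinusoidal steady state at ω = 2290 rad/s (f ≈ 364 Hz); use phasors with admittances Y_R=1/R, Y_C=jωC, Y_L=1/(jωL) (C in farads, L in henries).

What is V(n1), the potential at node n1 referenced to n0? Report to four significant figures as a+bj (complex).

Apply KCL at each of the 3 non-ground nodes and solve the resulting linear system.
Node n1: branches {R3, L1, C1, R4, L2, R5, R6, R7} → V_1 = 5.314+1.129j
Node n2: branches {R1, R2, R3, I1} → V_2 = 5.440+1.077j
Node n3: branches {R2, L2, R6, R7, R8, V1} → V_3 = 7.560+0.000j
Source currents: i(V1)=-0.3289+0.6785j

5.314+1.129j V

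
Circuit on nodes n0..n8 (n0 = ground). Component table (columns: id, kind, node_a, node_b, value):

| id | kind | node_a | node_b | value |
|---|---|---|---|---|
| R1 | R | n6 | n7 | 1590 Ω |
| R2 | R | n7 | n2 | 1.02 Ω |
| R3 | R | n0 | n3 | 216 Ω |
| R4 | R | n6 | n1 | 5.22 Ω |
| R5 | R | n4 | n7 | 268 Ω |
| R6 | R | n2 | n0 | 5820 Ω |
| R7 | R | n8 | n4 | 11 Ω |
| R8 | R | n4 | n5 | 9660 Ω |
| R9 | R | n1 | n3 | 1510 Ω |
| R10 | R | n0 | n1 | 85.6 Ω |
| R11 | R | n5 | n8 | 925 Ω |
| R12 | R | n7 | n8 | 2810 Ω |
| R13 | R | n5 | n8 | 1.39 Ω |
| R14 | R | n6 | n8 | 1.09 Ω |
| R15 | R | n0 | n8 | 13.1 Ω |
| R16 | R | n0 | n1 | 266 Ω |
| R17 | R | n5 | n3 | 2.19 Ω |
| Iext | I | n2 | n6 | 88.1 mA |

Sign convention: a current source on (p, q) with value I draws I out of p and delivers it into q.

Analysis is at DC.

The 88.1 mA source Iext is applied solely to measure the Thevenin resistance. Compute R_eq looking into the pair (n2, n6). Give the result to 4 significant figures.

R_eq = 212.7 Ω

Element admittances at DC:
  Y(R1) = 0.0006289 S between n6,n7
  Y(R2) = 0.9804 S between n7,n2
  Y(R3) = 0.004630 S between n0,n3
  Y(R4) = 0.1916 S between n6,n1
  Y(R5) = 0.003731 S between n4,n7
  Y(R6) = 0.0001718 S between n2,n0
  Y(R7) = 0.09091 S between n8,n4
  Y(R8) = 0.0001035 S between n4,n5
  Y(R9) = 0.0006623 S between n1,n3
  Y(R10) = 0.01168 S between n0,n1
  Y(R11) = 0.001081 S between n5,n8
  Y(R12) = 0.0003559 S between n7,n8
  Y(R13) = 0.7194 S between n5,n8
  Y(R14) = 0.9174 S between n6,n8
  Y(R15) = 0.07634 S between n0,n8
  Y(R16) = 0.003759 S between n0,n1
  Y(R17) = 0.4566 S between n5,n3
  Iext: injects 0.0881 A into n6 (from n2)
Assemble and solve the 8×8 MNA system:
  V(n1)=0.09509  V(n2)=-18.63  V(n3)=0.02115  V(n4)=-0.7099  V(n5)=0.02125  V(n6)=0.1030  V(n7)=-18.55  V(n8)=0.02143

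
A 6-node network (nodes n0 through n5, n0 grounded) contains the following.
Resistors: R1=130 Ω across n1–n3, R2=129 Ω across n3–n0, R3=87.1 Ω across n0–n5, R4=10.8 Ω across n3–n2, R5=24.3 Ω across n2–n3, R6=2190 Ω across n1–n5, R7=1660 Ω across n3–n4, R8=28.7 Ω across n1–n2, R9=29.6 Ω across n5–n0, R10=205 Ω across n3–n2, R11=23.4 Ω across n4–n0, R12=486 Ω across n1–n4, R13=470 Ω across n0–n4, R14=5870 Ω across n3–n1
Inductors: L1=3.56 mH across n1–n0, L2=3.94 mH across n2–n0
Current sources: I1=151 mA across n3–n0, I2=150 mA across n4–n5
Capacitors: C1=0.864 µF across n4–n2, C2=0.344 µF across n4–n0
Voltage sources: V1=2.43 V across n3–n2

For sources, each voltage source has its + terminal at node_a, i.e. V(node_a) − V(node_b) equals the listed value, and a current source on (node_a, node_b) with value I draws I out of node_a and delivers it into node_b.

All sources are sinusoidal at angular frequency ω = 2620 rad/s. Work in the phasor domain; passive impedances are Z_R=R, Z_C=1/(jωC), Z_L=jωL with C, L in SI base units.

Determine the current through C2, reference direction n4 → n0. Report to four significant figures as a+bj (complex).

-0.0001272-0.002733j A

Element admittances at ω=2620 rad/s:
  Y(R1) = 0.007692+0.000j S between n1,n3
  Y(R2) = 0.007752+0.000j S between n3,n0
  Y(R3) = 0.01148+0.000j S between n0,n5
  Y(L1) = 0.000-0.1072j S between n1,n0
  Y(R4) = 0.09259+0.000j S between n3,n2
  Y(R5) = 0.04115+0.000j S between n2,n3
  Y(R6) = 0.0004566+0.000j S between n1,n5
  Y(R7) = 0.0006024+0.000j S between n3,n4
  Y(R8) = 0.03484+0.000j S between n1,n2
  Y(R9) = 0.03378+0.000j S between n5,n0
  I1: injects 0.151 A into n0 (from n3)
  Y(R10) = 0.004878+0.000j S between n3,n2
  Y(C1) = 0.000+0.002264j S between n4,n2
  Y(L2) = 0.000-0.09687j S between n2,n0
  I2: injects 0.15 A into n5 (from n4)
  Y(R11) = 0.04274+0.000j S between n4,n0
  Y(R12) = 0.002058+0.000j S between n1,n4
  Y(C2) = 0.000+0.0009013j S between n4,n0
  Y(R13) = 0.002128+0.000j S between n0,n4
  Y(R14) = 0.0001704+0.000j S between n3,n1
  V1: constraint V(n3)−V(n2) = 2.43
Assemble and solve the 6×6 MNA system:
  V(n1)=0.4671-0.3025j  V(n2)=-0.6013-1.500j  V(n3)=1.829-1.500j  V(n4)=-3.032+0.1412j  V(n5)=3.285-0.003021j
  i(V1)=-0.5157+0.02203j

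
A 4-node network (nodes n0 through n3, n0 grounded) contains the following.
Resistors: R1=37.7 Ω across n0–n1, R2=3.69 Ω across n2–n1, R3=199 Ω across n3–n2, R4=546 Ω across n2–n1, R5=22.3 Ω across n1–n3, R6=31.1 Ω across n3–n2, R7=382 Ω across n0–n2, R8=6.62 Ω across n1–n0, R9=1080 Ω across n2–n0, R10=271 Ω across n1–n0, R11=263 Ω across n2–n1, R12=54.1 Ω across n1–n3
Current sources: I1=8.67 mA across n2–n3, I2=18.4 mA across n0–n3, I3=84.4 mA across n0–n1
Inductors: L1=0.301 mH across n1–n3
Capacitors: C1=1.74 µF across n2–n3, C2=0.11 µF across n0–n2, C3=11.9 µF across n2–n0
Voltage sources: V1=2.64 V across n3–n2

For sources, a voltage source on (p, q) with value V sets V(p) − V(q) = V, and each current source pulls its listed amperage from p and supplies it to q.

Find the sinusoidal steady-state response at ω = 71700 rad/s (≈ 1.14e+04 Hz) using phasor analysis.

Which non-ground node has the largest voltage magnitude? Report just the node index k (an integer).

3

Apply KCL at each of the 3 non-ground nodes and solve the resulting linear system.
Node n1: branches {R1, I3, R2, R4, R5, L1, R8, R10, R11, R12} → V_1 = 0.5265-0.1970j
Node n2: branches {I1, R2, R3, R4, R6, C1, R7, C2, R9, R11, C3, V1} → V_2 = 0.04151-0.008373j
Node n3: branches {I1, I2, R3, R5, L1, R6, C1, R12, V1} → V_3 = 2.682-0.008373j
Source currents: i(V1)=-0.2163-0.2415j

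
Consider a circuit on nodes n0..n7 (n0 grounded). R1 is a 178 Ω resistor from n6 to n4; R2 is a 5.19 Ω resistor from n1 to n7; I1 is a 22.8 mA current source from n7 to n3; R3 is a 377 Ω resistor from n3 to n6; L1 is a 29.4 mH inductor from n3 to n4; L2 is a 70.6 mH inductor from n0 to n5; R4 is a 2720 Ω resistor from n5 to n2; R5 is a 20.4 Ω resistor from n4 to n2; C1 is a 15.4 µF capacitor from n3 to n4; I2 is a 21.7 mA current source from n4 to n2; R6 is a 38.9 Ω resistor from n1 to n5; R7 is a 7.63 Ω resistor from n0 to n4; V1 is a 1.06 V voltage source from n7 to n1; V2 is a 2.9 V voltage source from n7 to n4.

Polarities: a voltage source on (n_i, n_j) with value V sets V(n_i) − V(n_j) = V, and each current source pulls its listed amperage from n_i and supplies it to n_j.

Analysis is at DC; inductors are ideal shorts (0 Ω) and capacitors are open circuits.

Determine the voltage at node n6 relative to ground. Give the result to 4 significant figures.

-0.3021 V

Element admittances at DC:
  Y(R1) = 0.005618 S between n6,n4
  Y(R2) = 0.1927 S between n1,n7
  I1: injects 0.0228 A into n3 (from n7)
  Y(R3) = 0.002653 S between n3,n6
  L1: short n3↔n4 (DC inductor)
  L2: short n0↔n5 (DC inductor)
  Y(R4) = 0.0003676 S between n5,n2
  Y(R5) = 0.04902 S between n4,n2
  Y(C1) = 0.000 S between n3,n4
  I2: injects 0.0217 A into n2 (from n4)
  Y(R6) = 0.02571 S between n1,n5
  Y(R7) = 0.1311 S between n0,n4
  V1: constraint V(n7)−V(n1) = 1.06
  V2: constraint V(n7)−V(n4) = 2.9
Assemble and solve the 11×11 MNA system:
  V(n1)=1.538  V(n2)=0.1396  V(n3)=-0.3021  V(n4)=-0.3021  V(n5)=0.000  V(n6)=-0.3021  V(n7)=2.598
  i(L1)=0.02280  i(L2)=-0.03959  i(V1)=-0.1647  i(V2)=-0.06234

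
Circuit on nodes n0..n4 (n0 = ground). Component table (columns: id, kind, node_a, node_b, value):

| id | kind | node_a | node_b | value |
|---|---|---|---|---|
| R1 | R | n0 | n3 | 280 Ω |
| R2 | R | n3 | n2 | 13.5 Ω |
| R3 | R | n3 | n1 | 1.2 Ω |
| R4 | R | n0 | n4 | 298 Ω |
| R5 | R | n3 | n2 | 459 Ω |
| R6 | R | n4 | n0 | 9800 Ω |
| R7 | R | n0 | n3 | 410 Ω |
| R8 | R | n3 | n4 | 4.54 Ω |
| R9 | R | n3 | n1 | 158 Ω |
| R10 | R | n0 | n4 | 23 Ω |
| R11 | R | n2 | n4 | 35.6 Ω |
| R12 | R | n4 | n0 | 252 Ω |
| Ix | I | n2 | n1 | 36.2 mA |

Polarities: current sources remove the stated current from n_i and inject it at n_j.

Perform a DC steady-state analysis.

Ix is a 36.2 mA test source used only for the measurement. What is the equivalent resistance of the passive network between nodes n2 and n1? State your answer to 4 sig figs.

R_eq = 11.07 Ω

Apply KCL at each of the 4 non-ground nodes and solve the resulting linear system.
Node n1: branches {R3, R9, Ix} → V_1 = 0.07852
Node n2: branches {R2, R5, R11, Ix} → V_2 = -0.3222
Node n3: branches {R1, R2, R3, R5, R7, R8, R9} → V_3 = 0.03541
Node n4: branches {R4, R6, R8, R10, R11, R12} → V_4 = -0.004181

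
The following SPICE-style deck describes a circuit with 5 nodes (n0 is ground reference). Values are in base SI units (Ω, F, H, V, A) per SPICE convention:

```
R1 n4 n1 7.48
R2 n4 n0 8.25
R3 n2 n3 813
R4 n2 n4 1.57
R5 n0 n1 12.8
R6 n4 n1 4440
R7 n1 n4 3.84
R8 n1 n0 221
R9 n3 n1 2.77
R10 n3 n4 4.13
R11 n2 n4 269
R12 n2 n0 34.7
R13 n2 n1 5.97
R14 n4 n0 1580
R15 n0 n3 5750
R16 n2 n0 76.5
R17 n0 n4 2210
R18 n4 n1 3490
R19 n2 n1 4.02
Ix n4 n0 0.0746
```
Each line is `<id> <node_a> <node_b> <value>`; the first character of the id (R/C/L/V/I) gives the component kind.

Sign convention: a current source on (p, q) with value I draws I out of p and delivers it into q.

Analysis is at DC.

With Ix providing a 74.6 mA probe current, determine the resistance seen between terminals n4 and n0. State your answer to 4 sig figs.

R_eq = 4.267 Ω

Element admittances at DC:
  Y(R1) = 0.1337 S between n4,n1
  Y(R2) = 0.1212 S between n4,n0
  Y(R3) = 0.001230 S between n2,n3
  Y(R4) = 0.6369 S between n2,n4
  Y(R5) = 0.07812 S between n0,n1
  Y(R6) = 0.0002252 S between n4,n1
  Y(R7) = 0.2604 S between n1,n4
  Y(R8) = 0.004525 S between n1,n0
  Y(R9) = 0.3610 S between n3,n1
  Y(R10) = 0.2421 S between n3,n4
  Y(R11) = 0.003717 S between n2,n4
  Y(R12) = 0.02882 S between n2,n0
  Y(R13) = 0.1675 S between n2,n1
  Y(R14) = 0.0006329 S between n4,n0
  Y(R15) = 0.0001739 S between n0,n3
  Y(R16) = 0.01307 S between n2,n0
  Y(R17) = 0.0004525 S between n0,n4
  Y(R18) = 0.0002865 S between n4,n1
  Y(R19) = 0.2488 S between n2,n1
  Ix: injects 0.0746 A into n0 (from n4)
Assemble and solve the 4×4 MNA system:
  V(n1)=-0.2827  V(n2)=-0.2927  V(n3)=-0.2969  V(n4)=-0.3183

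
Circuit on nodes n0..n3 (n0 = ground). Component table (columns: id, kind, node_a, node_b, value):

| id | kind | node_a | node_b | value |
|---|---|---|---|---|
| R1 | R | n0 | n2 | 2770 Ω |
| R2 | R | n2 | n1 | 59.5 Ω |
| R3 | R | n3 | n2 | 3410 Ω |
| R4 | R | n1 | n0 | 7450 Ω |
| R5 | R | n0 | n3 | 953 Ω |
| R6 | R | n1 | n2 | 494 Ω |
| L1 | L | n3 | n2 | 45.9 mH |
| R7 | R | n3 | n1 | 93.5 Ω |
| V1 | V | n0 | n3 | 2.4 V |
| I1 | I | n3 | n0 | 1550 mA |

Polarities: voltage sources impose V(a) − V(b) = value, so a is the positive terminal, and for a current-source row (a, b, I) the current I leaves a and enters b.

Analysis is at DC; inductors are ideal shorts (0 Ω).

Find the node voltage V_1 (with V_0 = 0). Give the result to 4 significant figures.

-2.389 V

MNA unknowns: 3 node voltages V₁..V_3 plus 2 source currents (L1, V1)
R1: Y=0.0003610 on G[0,2]
R2: Y=0.01681 on G[2,1]
R3: Y=0.0002933 on G[3,2]
R4: Y=0.0001342 on G[1,0]
R5: Y=0.001049 on G[0,3]
R6: Y=0.002024 on G[1,2]
L1: row V3−V2=0, i_L1 at 3,2
R7: Y=0.01070 on G[3,1]
V1: row V0−V3=2.4, i_V1 at 0,3
I1: z[3]−=1.55, z[0]+=1.55
solve → V1=-2.389, V2=-2.400, V3=-2.400
aux → i_L1=-0.001071, i_V1=1.546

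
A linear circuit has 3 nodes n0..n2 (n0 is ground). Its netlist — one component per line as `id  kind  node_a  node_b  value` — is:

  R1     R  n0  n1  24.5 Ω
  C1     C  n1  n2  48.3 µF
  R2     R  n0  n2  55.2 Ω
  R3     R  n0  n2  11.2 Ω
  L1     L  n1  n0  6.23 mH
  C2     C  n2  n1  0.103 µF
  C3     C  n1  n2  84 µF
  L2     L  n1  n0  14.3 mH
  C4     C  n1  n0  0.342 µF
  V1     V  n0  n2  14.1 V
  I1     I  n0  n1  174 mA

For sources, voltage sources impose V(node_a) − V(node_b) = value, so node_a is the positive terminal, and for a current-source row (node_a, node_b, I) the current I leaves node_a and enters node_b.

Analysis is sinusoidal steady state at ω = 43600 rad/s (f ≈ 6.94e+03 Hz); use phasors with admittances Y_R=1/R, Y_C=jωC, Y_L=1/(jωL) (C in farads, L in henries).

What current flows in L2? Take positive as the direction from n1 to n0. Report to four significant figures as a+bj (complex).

Element admittances at ω=43600 rad/s:
  Y(R1) = 0.04082+0.000j S between n0,n1
  Y(C1) = 0.000+2.106j S between n1,n2
  Y(R2) = 0.01812+0.000j S between n0,n2
  Y(R3) = 0.08929+0.000j S between n0,n2
  Y(L1) = 0.000-0.003682j S between n1,n0
  Y(C2) = 0.000+0.004491j S between n2,n1
  Y(C3) = 0.000+3.662j S between n1,n2
  Y(L2) = 0.000-0.001604j S between n1,n0
  Y(C4) = 0.000+0.01491j S between n1,n0
  V1: constraint V(n0)−V(n2) = 14.1
  I1: injects 0.174 A into n1 (from n0)
Assemble and solve the 3×3 MNA system:
  V(n1)=-14.08-0.1294j  V(n2)=-14.10+0.000j
  i(V1)=-2.262-0.1408j

-0.0002076+0.02258j A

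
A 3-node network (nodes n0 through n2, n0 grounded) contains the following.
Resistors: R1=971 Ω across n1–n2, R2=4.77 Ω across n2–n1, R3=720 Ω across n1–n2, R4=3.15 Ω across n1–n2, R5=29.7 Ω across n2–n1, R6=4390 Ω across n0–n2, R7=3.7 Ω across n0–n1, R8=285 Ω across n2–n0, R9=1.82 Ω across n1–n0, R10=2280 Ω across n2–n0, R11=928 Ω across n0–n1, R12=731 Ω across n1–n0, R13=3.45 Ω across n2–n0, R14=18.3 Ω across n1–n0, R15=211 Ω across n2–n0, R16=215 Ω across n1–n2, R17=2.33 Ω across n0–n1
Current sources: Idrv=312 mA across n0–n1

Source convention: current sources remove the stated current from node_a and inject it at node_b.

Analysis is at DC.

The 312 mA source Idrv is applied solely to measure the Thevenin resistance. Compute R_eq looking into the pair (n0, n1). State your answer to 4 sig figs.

R_eq = 0.6659 Ω

MNA unknowns: 2 node voltages V₁..V_2
R1: Y=0.001030 on G[1,2]
R2: Y=0.2096 on G[2,1]
R3: Y=0.001389 on G[1,2]
R4: Y=0.3175 on G[1,2]
R5: Y=0.03367 on G[2,1]
R6: Y=0.0002278 on G[0,2]
R7: Y=0.2703 on G[0,1]
R8: Y=0.003509 on G[2,0]
R9: Y=0.5495 on G[1,0]
R10: Y=0.0004386 on G[2,0]
R11: Y=0.001078 on G[0,1]
R12: Y=0.001368 on G[1,0]
R13: Y=0.2899 on G[2,0]
R14: Y=0.05464 on G[1,0]
R15: Y=0.004739 on G[2,0]
R16: Y=0.004651 on G[1,2]
R17: Y=0.4292 on G[0,1]
Idrv: z[0]−=0.312, z[1]+=0.312
solve → V1=0.2078, V2=0.1361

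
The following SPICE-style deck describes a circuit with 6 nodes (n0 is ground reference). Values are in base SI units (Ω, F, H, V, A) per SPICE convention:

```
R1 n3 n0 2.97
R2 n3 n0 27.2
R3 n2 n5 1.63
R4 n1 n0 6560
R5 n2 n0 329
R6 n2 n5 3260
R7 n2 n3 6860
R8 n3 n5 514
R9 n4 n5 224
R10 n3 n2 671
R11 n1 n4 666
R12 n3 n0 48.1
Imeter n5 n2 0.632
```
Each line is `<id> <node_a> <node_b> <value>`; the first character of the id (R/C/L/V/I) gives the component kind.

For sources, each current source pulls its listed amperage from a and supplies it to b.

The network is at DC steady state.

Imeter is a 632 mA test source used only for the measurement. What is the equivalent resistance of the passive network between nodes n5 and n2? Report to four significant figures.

Apply KCL at each of the 5 non-ground nodes and solve the resulting linear system.
Node n1: branches {R4, R11} → V_1 = -0.6271
Node n2: branches {R3, R5, R6, R7, R10, Imeter} → V_2 = 0.3151
Node n3: branches {R1, R2, R7, R8, R10, R12} → V_3 = -0.002187
Node n4: branches {R9, R11} → V_4 = -0.6907
Node n5: branches {R3, R6, R8, R9, Imeter} → V_5 = -0.7121

R_eq = 1.625 Ω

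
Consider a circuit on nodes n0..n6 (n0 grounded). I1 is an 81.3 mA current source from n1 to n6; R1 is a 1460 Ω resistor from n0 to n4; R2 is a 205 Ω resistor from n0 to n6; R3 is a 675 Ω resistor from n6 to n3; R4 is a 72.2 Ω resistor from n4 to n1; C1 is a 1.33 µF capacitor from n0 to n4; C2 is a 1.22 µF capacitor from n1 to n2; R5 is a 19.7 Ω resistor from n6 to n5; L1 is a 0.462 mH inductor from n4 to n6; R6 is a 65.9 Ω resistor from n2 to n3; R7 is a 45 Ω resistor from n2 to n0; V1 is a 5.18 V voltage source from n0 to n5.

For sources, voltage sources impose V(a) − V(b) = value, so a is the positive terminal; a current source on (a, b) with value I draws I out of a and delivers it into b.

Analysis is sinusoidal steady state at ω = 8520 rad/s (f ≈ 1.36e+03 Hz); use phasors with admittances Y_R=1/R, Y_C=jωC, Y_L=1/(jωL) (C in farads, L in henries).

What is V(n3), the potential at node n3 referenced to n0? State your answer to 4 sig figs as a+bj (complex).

Apply KCL at each of the 6 non-ground nodes and solve the resulting linear system.
Node n1: branches {I1, R4, C2} → V_1 = -5.766+3.739j
Node n2: branches {C2, R6, R7} → V_2 = -2.457-1.385j
Node n3: branches {R3, R6} → V_3 = -2.544-1.146j
Node n4: branches {R1, R4, C1, L1} → V_4 = -3.742+1.255j
Node n5: branches {R5, V1} → V_5 = -5.180+0.000j
Node n6: branches {I1, R2, R3, R5, L1} → V_6 = -3.443+1.300j
Source currents: i(V1)=-0.08818-0.06598j

-2.544-1.146j V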